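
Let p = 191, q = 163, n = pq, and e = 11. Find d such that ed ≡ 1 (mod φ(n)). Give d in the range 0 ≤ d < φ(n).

φ(n) = (p−1)(q−1) = 190·162 = 30780.
Need d with 11·d ≡ 1 (mod 30780). Apply the extended Euclidean algorithm:
30780 = 2798·11 + 2
11 = 5·2 + 1
2 = 2·1 + 0
Back-substitute:
1 = 11 − 5·2
1 = −5·30780 + 13991·11
So 11·13991 ≡ 1 (mod 30780), hence d = 13991.

13991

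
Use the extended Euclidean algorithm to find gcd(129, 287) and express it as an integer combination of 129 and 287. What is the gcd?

1

Apply Euclid's algorithm to 287 and 129:
287 = 2*129 + 29
129 = 4*29 + 13
29 = 2*13 + 3
13 = 4*3 + 1
3 = 3*1 + 0
gcd(129, 287) = 1.
Working backward:
1 = 13 − 4·3
1 = −4·29 + 9·13
1 = 9·129 − 40·29
1 = −40·287 + 89·129
So 1 = (-40)·287 + (89)·129.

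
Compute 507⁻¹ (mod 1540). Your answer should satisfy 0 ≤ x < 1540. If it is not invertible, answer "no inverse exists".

gcd(1540, 507) by repeated division:
1540 = 3·507 + 19
507 = 26·19 + 13
19 = 1·13 + 6
13 = 2·6 + 1
6 = 6·1 + 0
Since gcd(507, 1540) = 1, back-substitute to write 1 as a combination:
1 = 13 − 2·6
1 = −2·19 + 3·13
1 = 3·507 − 80·19
1 = −80·1540 + 243·507
So 507·243 ≡ 1 (mod 1540).

243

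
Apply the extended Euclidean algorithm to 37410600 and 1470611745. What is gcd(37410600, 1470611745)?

Euclidean algorithm:
1470611745 = 39×37410600 + 11598345
37410600 = 3×11598345 + 2615565
11598345 = 4×2615565 + 1136085
2615565 = 2×1136085 + 343395
1136085 = 3×343395 + 105900
343395 = 3×105900 + 25695
105900 = 4×25695 + 3120
25695 = 8×3120 + 735
3120 = 4×735 + 180
735 = 4×180 + 15
180 = 12×15 + 0
gcd(37410600, 1470611745) = 15.
Express as a combination:
15 = 735 − 4·180
15 = −4·3120 + 17·735
15 = 17·25695 − 140·3120
15 = −140·105900 + 577·25695
15 = 577·343395 − 1871·105900
15 = −1871·1136085 + 6190·343395
15 = 6190·2615565 − 14251·1136085
15 = −14251·11598345 + 63194·2615565
15 = 63194·37410600 − 203833·11598345
15 = −203833·1470611745 + 8012681·37410600
So 15 = (-203833)·1470611745 + (8012681)·37410600.

15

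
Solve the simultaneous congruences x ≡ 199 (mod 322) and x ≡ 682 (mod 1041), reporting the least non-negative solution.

Write x = 199 + 322·k. Then 322·k ≡ 682 − 199 ≡ 483 (mod 1041).
Need 322⁻¹ mod 1041. Extended Euclid on (1041, 322):
1041 = 3×322 + 75
322 = 4×75 + 22
75 = 3×22 + 9
22 = 2×9 + 4
9 = 2×4 + 1
4 = 4×1 + 0
Back-substitute:
1 = 9 − 2·4
1 = −2·22 + 5·9
1 = 5·75 − 17·22
1 = −17·322 + 73·75
1 = 73·1041 − 236·322
322⁻¹ ≡ 805 (mod 1041), so k ≡ 805·483 ≡ 522 (mod 1041).
x = 199 + 322·522 = 168283.

168283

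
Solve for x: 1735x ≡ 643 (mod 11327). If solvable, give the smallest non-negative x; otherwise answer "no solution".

First find gcd(1735, 11327):
11327 = 6*1735 + 917
1735 = 1*917 + 818
917 = 1*818 + 99
818 = 8*99 + 26
99 = 3*26 + 21
26 = 1*21 + 5
21 = 4*5 + 1
5 = 5*1 + 0
gcd = 1, so a unique solution mod 11327 exists.
Back-substitute for the Bézout coefficients:
1 = 21 − 4·5
1 = −4·26 + 5·21
1 = 5·99 − 19·26
1 = −19·818 + 157·99
1 = 157·917 − 176·818
1 = −176·1735 + 333·917
1 = 333·11327 − 2174·1735
So 1735·(-2174) ≡ 1 (mod 11327), giving 1735⁻¹ ≡ 9153.
x ≡ 1735⁻¹·643 ≡ 9153·643 ≡ 6666 (mod 11327).

6666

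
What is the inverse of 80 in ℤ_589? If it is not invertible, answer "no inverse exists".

Run Euclid on (589, 80):
589 = 7×80 + 29
80 = 2×29 + 22
29 = 1×22 + 7
22 = 3×7 + 1
7 = 7×1 + 0
Since gcd(80, 589) = 1, back-substitute to write 1 as a combination:
1 = 22 − 3·7
1 = −3·29 + 4·22
1 = 4·80 − 11·29
1 = −11·589 + 81·80
So 80·81 ≡ 1 (mod 589).

81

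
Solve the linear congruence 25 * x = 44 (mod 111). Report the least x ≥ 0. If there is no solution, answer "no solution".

First find gcd(25, 111):
111 = 4*25 + 11
25 = 2*11 + 3
11 = 3*3 + 2
3 = 1*2 + 1
2 = 2*1 + 0
gcd = 1, so a unique solution mod 111 exists.
Back-substitute for the Bézout coefficients:
1 = 3 − 2
1 = −11 + 4·3
1 = 4·25 − 9·11
1 = −9·111 + 40·25
So 25·(40) ≡ 1 (mod 111), giving 25⁻¹ ≡ 40.
x ≡ 25⁻¹·44 ≡ 40·44 ≡ 95 (mod 111).

95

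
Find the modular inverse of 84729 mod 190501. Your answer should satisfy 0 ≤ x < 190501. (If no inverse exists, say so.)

Extended Euclidean algorithm:
190501 = 2*84729 + 21043
84729 = 4*21043 + 557
21043 = 37*557 + 434
557 = 1*434 + 123
434 = 3*123 + 65
123 = 1*65 + 58
65 = 1*58 + 7
58 = 8*7 + 2
7 = 3*2 + 1
2 = 2*1 + 0
Since gcd(84729, 190501) = 1, back-substitute to write 1 as a combination:
1 = 7 − 3·2
1 = −3·58 + 25·7
1 = 25·65 − 28·58
1 = −28·123 + 53·65
1 = 53·434 − 187·123
1 = −187·557 + 240·434
1 = 240·21043 − 9067·557
1 = −9067·84729 + 36508·21043
1 = 36508·190501 − 82083·84729
So 84729·(-82083) ≡ 1 (mod 190501), and -82083 ≡ 108418 (mod 190501).

108418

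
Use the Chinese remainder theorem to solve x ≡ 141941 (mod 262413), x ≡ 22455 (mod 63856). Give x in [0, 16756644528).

Write x = 141941 + 262413·k. Then 262413·k ≡ 22455 − 141941 ≡ 8226 (mod 63856).
Need 262413⁻¹ mod 63856. Extended Euclid on (63856, 6989):
63856 = 9×6989 + 955
6989 = 7×955 + 304
955 = 3×304 + 43
304 = 7×43 + 3
43 = 14×3 + 1
3 = 3×1 + 0
Back-substitute:
1 = 43 − 14·3
1 = −14·304 + 99·43
1 = 99·955 − 311·304
1 = −311·6989 + 2276·955
1 = 2276·63856 − 20795·6989
262413⁻¹ ≡ 43061 (mod 63856), so k ≡ 43061·8226 ≡ 10554 (mod 63856).
x = 141941 + 262413·10554 = 2769648743.

2769648743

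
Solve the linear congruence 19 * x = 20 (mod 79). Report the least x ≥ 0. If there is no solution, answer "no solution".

First find gcd(19, 79):
79 = 4·19 + 3
19 = 6·3 + 1
3 = 3·1 + 0
gcd = 1, so a unique solution mod 79 exists.
Back-substitute for the Bézout coefficients:
1 = 19 − 6·3
1 = −6·79 + 25·19
So 19·(25) ≡ 1 (mod 79), giving 19⁻¹ ≡ 25.
x ≡ 19⁻¹·20 ≡ 25·20 ≡ 26 (mod 79).

26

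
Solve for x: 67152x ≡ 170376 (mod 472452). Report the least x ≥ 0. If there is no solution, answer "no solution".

First find gcd(67152, 472452):
472452 = 7×67152 + 2388
67152 = 28×2388 + 288
2388 = 8×288 + 84
288 = 3×84 + 36
84 = 2×36 + 12
36 = 3×12 + 0
gcd = 12 and 12 | 170376, so solutions exist. Divide through by 12: 5596x ≡ 14198 (mod 39371).
Now find 5596⁻¹ mod 39371:
39371 = 7×5596 + 199
5596 = 28×199 + 24
199 = 8×24 + 7
24 = 3×7 + 3
7 = 2×3 + 1
3 = 3×1 + 0
Back-substitute:
1 = 7 − 2·3
1 = −2·24 + 7·7
1 = 7·199 − 58·24
1 = −58·5596 + 1631·199
1 = 1631·39371 − 11475·5596
So 5596·(-11475) ≡ 1 (mod 39371), i.e. 5596⁻¹ ≡ 27896.
Then x ≡ 27896·14198 ≡ 34519 (mod 39371); the smallest non-negative solution is x = 34519.

34519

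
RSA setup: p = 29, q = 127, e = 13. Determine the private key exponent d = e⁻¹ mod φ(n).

φ(n) = (p−1)(q−1) = 28·126 = 3528.
Need d with 13·d ≡ 1 (mod 3528). Apply the extended Euclidean algorithm:
3528 = 271*13 + 5
13 = 2*5 + 3
5 = 1*3 + 2
3 = 1*2 + 1
2 = 2*1 + 0
Back-substitute:
1 = 3 − 2
1 = −5 + 2·3
1 = 2·13 − 5·5
1 = −5·3528 + 1357·13
So 13·1357 ≡ 1 (mod 3528), hence d = 1357.

1357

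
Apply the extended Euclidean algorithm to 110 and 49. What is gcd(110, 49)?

Repeated division:
110 = 2·49 + 12
49 = 4·12 + 1
12 = 12·1 + 0
gcd(110, 49) = 1.
Express as a combination:
1 = 49 − 4·12
1 = −4·110 + 9·49
So 1 = (-4)·110 + (9)·49.

1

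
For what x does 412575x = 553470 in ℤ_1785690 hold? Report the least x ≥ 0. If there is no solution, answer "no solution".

First find gcd(412575, 1785690):
1785690 = 4·412575 + 135390
412575 = 3·135390 + 6405
135390 = 21·6405 + 885
6405 = 7·885 + 210
885 = 4·210 + 45
210 = 4·45 + 30
45 = 1·30 + 15
30 = 2·15 + 0
gcd = 15 and 15 | 553470, so solutions exist. Divide through by 15: 27505x ≡ 36898 (mod 119046).
Now find 27505⁻¹ mod 119046:
119046 = 4*27505 + 9026
27505 = 3*9026 + 427
9026 = 21*427 + 59
427 = 7*59 + 14
59 = 4*14 + 3
14 = 4*3 + 2
3 = 1*2 + 1
2 = 2*1 + 0
Back-substitute:
1 = 3 − 2
1 = −14 + 5·3
1 = 5·59 − 21·14
1 = −21·427 + 152·59
1 = 152·9026 − 3213·427
1 = −3213·27505 + 9791·9026
1 = 9791·119046 − 42377·27505
So 27505·(-42377) ≡ 1 (mod 119046), i.e. 27505⁻¹ ≡ 76669.
Then x ≡ 76669·36898 ≡ 42664 (mod 119046); the smallest non-negative solution is x = 42664.

42664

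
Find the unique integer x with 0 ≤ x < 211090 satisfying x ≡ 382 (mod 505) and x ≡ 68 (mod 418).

Write x = 382 + 505·k. Then 505·k ≡ 68 − 382 ≡ 104 (mod 418).
Need 505⁻¹ mod 418. Extended Euclid on (418, 87):
418 = 4×87 + 70
87 = 1×70 + 17
70 = 4×17 + 2
17 = 8×2 + 1
2 = 2×1 + 0
Back-substitute:
1 = 17 − 8·2
1 = −8·70 + 33·17
1 = 33·87 − 41·70
1 = −41·418 + 197·87
505⁻¹ ≡ 197 (mod 418), so k ≡ 197·104 ≡ 6 (mod 418).
x = 382 + 505·6 = 3412.

3412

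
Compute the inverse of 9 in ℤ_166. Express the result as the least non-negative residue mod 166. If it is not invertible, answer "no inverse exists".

37

Extended Euclidean algorithm:
166 = 18*9 + 4
9 = 2*4 + 1
4 = 4*1 + 0
Since gcd(9, 166) = 1, back-substitute to write 1 as a combination:
1 = 9 − 2·4
1 = −2·166 + 37·9
So 9·37 ≡ 1 (mod 166).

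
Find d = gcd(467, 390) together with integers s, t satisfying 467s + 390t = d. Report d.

Repeated division:
467 = 1*390 + 77
390 = 5*77 + 5
77 = 15*5 + 2
5 = 2*2 + 1
2 = 2*1 + 0
gcd(467, 390) = 1.
Working backward:
1 = 5 − 2·2
1 = −2·77 + 31·5
1 = 31·390 − 157·77
1 = −157·467 + 188·390
So 1 = (-157)·467 + (188)·390.

1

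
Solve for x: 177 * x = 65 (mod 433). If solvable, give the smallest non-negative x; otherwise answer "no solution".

245

First find gcd(177, 433):
433 = 2·177 + 79
177 = 2·79 + 19
79 = 4·19 + 3
19 = 6·3 + 1
3 = 3·1 + 0
gcd = 1, so a unique solution mod 433 exists.
Back-substitute for the Bézout coefficients:
1 = 19 − 6·3
1 = −6·79 + 25·19
1 = 25·177 − 56·79
1 = −56·433 + 137·177
So 177·(137) ≡ 1 (mod 433), giving 177⁻¹ ≡ 137.
x ≡ 177⁻¹·65 ≡ 137·65 ≡ 245 (mod 433).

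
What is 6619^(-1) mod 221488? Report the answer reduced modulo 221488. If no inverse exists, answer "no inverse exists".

Extended Euclidean algorithm:
221488 = 33·6619 + 3061
6619 = 2·3061 + 497
3061 = 6·497 + 79
497 = 6·79 + 23
79 = 3·23 + 10
23 = 2·10 + 3
10 = 3·3 + 1
3 = 3·1 + 0
The gcd is 1. Working backward:
1 = 10 − 3·3
1 = −3·23 + 7·10
1 = 7·79 − 24·23
1 = −24·497 + 151·79
1 = 151·3061 − 930·497
1 = −930·6619 + 2011·3061
1 = 2011·221488 − 67293·6619
Hence 6619⁻¹ ≡ -67293 ≡ 154195 (mod 221488).

154195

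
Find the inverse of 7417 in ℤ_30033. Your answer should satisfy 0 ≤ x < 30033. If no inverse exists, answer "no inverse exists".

Extended Euclidean algorithm:
30033 = 4·7417 + 365
7417 = 20·365 + 117
365 = 3·117 + 14
117 = 8·14 + 5
14 = 2·5 + 4
5 = 1·4 + 1
4 = 4·1 + 0
Since gcd(7417, 30033) = 1, back-substitute to write 1 as a combination:
1 = 5 − 4
1 = −14 + 3·5
1 = 3·117 − 25·14
1 = −25·365 + 78·117
1 = 78·7417 − 1585·365
1 = −1585·30033 + 6418·7417
So 7417·6418 ≡ 1 (mod 30033).

6418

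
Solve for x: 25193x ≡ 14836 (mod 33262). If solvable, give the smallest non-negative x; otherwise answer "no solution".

21920

First find gcd(25193, 33262):
33262 = 1·25193 + 8069
25193 = 3·8069 + 986
8069 = 8·986 + 181
986 = 5·181 + 81
181 = 2·81 + 19
81 = 4·19 + 5
19 = 3·5 + 4
5 = 1·4 + 1
4 = 4·1 + 0
gcd = 1, so a unique solution mod 33262 exists.
Back-substitute for the Bézout coefficients:
1 = 5 − 4
1 = −19 + 4·5
1 = 4·81 − 17·19
1 = −17·181 + 38·81
1 = 38·986 − 207·181
1 = −207·8069 + 1694·986
1 = 1694·25193 − 5289·8069
1 = −5289·33262 + 6983·25193
So 25193·(6983) ≡ 1 (mod 33262), giving 25193⁻¹ ≡ 6983.
x ≡ 25193⁻¹·14836 ≡ 6983·14836 ≡ 21920 (mod 33262).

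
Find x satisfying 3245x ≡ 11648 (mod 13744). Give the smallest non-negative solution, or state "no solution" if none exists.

First find gcd(3245, 13744):
13744 = 4·3245 + 764
3245 = 4·764 + 189
764 = 4·189 + 8
189 = 23·8 + 5
8 = 1·5 + 3
5 = 1·3 + 2
3 = 1·2 + 1
2 = 2·1 + 0
gcd = 1, so a unique solution mod 13744 exists.
Back-substitute for the Bézout coefficients:
1 = 3 − 2
1 = −5 + 2·3
1 = 2·8 − 3·5
1 = −3·189 + 71·8
1 = 71·764 − 287·189
1 = −287·3245 + 1219·764
1 = 1219·13744 − 5163·3245
So 3245·(-5163) ≡ 1 (mod 13744), giving 3245⁻¹ ≡ 8581.
x ≡ 3245⁻¹·11648 ≡ 8581·11648 ≡ 5120 (mod 13744).

5120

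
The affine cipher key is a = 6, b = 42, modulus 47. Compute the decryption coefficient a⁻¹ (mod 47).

Extended Euclidean algorithm:
47 = 7·6 + 5
6 = 1·5 + 1
5 = 5·1 + 0
The gcd is 1. Working backward:
1 = 6 − 5
1 = −47 + 8·6
So 6·8 ≡ 1 (mod 47).

8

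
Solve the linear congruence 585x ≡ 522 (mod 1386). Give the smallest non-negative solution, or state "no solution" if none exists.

8

First find gcd(585, 1386):
1386 = 2·585 + 216
585 = 2·216 + 153
216 = 1·153 + 63
153 = 2·63 + 27
63 = 2·27 + 9
27 = 3·9 + 0
gcd = 9 and 9 | 522, so solutions exist. Divide through by 9: 65x ≡ 58 (mod 154).
Now find 65⁻¹ mod 154:
154 = 2·65 + 24
65 = 2·24 + 17
24 = 1·17 + 7
17 = 2·7 + 3
7 = 2·3 + 1
3 = 3·1 + 0
Back-substitute:
1 = 7 − 2·3
1 = −2·17 + 5·7
1 = 5·24 − 7·17
1 = −7·65 + 19·24
1 = 19·154 − 45·65
So 65·(-45) ≡ 1 (mod 154), i.e. 65⁻¹ ≡ 109.
Then x ≡ 109·58 ≡ 8 (mod 154); the smallest non-negative solution is x = 8.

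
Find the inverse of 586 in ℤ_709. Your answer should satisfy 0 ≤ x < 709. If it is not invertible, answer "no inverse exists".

611

Extended Euclidean algorithm:
709 = 1×586 + 123
586 = 4×123 + 94
123 = 1×94 + 29
94 = 3×29 + 7
29 = 4×7 + 1
7 = 7×1 + 0
gcd = 1, so the inverse exists. Back-substitute:
1 = 29 − 4·7
1 = −4·94 + 13·29
1 = 13·123 − 17·94
1 = −17·586 + 81·123
1 = 81·709 − 98·586
Thus 586·(-98) ≡ 1 (mod 709); reducing, -98 mod 709 = 611.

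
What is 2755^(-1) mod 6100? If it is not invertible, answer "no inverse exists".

no inverse exists

Euclidean algorithm on 6100, 2755:
6100 = 2*2755 + 590
2755 = 4*590 + 395
590 = 1*395 + 195
395 = 2*195 + 5
195 = 39*5 + 0
The gcd is 5, not 1, hence no inverse exists.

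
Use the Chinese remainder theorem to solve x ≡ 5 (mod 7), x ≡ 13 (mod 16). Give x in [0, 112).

Write x = 5 + 7·k. Then 7·k ≡ 13 − 5 ≡ 8 (mod 16).
Need 7⁻¹ mod 16. Extended Euclid on (16, 7):
16 = 2×7 + 2
7 = 3×2 + 1
2 = 2×1 + 0
Back-substitute:
1 = 7 − 3·2
1 = −3·16 + 7·7
7⁻¹ ≡ 7 (mod 16), so k ≡ 7·8 ≡ 8 (mod 16).
x = 5 + 7·8 = 61.

61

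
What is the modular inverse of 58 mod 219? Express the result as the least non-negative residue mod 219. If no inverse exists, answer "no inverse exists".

Extended Euclidean algorithm:
219 = 3·58 + 45
58 = 1·45 + 13
45 = 3·13 + 6
13 = 2·6 + 1
6 = 6·1 + 0
Since gcd(58, 219) = 1, back-substitute to write 1 as a combination:
1 = 13 − 2·6
1 = −2·45 + 7·13
1 = 7·58 − 9·45
1 = −9·219 + 34·58
So 58·34 ≡ 1 (mod 219).

34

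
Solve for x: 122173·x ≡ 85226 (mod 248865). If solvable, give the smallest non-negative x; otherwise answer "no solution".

69737

First find gcd(122173, 248865):
248865 = 2*122173 + 4519
122173 = 27*4519 + 160
4519 = 28*160 + 39
160 = 4*39 + 4
39 = 9*4 + 3
4 = 1*3 + 1
3 = 3*1 + 0
gcd = 1, so a unique solution mod 248865 exists.
Back-substitute for the Bézout coefficients:
1 = 4 − 3
1 = −39 + 10·4
1 = 10·160 − 41·39
1 = −41·4519 + 1158·160
1 = 1158·122173 − 31307·4519
1 = −31307·248865 + 63772·122173
So 122173·(63772) ≡ 1 (mod 248865), giving 122173⁻¹ ≡ 63772.
x ≡ 122173⁻¹·85226 ≡ 63772·85226 ≡ 69737 (mod 248865).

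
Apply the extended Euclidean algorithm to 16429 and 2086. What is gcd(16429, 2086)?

Repeated division:
16429 = 7·2086 + 1827
2086 = 1·1827 + 259
1827 = 7·259 + 14
259 = 18·14 + 7
14 = 2·7 + 0
gcd(16429, 2086) = 7.
Working backward:
7 = 259 − 18·14
7 = −18·1827 + 127·259
7 = 127·2086 − 145·1827
7 = −145·16429 + 1142·2086
So 7 = (-145)·16429 + (1142)·2086.

7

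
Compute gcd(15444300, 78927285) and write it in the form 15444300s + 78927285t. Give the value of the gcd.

Euclidean algorithm:
78927285 = 5·15444300 + 1705785
15444300 = 9·1705785 + 92235
1705785 = 18·92235 + 45555
92235 = 2·45555 + 1125
45555 = 40·1125 + 555
1125 = 2·555 + 15
555 = 37·15 + 0
gcd(15444300, 78927285) = 15.
Back-substituting:
15 = 1125 − 2·555
15 = −2·45555 + 81·1125
15 = 81·92235 − 164·45555
15 = −164·1705785 + 3033·92235
15 = 3033·15444300 − 27461·1705785
15 = −27461·78927285 + 140338·15444300
So 15 = (-27461)·78927285 + (140338)·15444300.

15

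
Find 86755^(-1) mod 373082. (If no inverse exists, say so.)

30477

Apply the Euclidean algorithm to 373082 and 86755:
373082 = 4×86755 + 26062
86755 = 3×26062 + 8569
26062 = 3×8569 + 355
8569 = 24×355 + 49
355 = 7×49 + 12
49 = 4×12 + 1
12 = 12×1 + 0
Since gcd(86755, 373082) = 1, back-substitute to write 1 as a combination:
1 = 49 − 4·12
1 = −4·355 + 29·49
1 = 29·8569 − 700·355
1 = −700·26062 + 2129·8569
1 = 2129·86755 − 7087·26062
1 = −7087·373082 + 30477·86755
So 86755·30477 ≡ 1 (mod 373082).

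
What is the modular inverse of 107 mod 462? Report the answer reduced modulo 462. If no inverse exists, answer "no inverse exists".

95

Run Euclid on (462, 107):
462 = 4·107 + 34
107 = 3·34 + 5
34 = 6·5 + 4
5 = 1·4 + 1
4 = 4·1 + 0
The gcd is 1. Working backward:
1 = 5 − 4
1 = −34 + 7·5
1 = 7·107 − 22·34
1 = −22·462 + 95·107
So 107·95 ≡ 1 (mod 462).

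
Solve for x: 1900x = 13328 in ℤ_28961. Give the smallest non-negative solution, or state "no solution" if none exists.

First find gcd(1900, 28961):
28961 = 15·1900 + 461
1900 = 4·461 + 56
461 = 8·56 + 13
56 = 4·13 + 4
13 = 3·4 + 1
4 = 4·1 + 0
gcd = 1, so a unique solution mod 28961 exists.
Back-substitute for the Bézout coefficients:
1 = 13 − 3·4
1 = −3·56 + 13·13
1 = 13·461 − 107·56
1 = −107·1900 + 441·461
1 = 441·28961 − 6722·1900
So 1900·(-6722) ≡ 1 (mod 28961), giving 1900⁻¹ ≡ 22239.
x ≡ 1900⁻¹·13328 ≡ 22239·13328 ≡ 14518 (mod 28961).

14518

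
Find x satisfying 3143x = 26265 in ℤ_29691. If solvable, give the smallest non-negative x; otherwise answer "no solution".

First find gcd(3143, 29691):
29691 = 9·3143 + 1404
3143 = 2·1404 + 335
1404 = 4·335 + 64
335 = 5·64 + 15
64 = 4·15 + 4
15 = 3·4 + 3
4 = 1·3 + 1
3 = 3·1 + 0
gcd = 1, so a unique solution mod 29691 exists.
Back-substitute for the Bézout coefficients:
1 = 4 − 3
1 = −15 + 4·4
1 = 4·64 − 17·15
1 = −17·335 + 89·64
1 = 89·1404 − 373·335
1 = −373·3143 + 835·1404
1 = 835·29691 − 7888·3143
So 3143·(-7888) ≡ 1 (mod 29691), giving 3143⁻¹ ≡ 21803.
x ≡ 3143⁻¹·26265 ≡ 21803·26265 ≡ 5478 (mod 29691).

5478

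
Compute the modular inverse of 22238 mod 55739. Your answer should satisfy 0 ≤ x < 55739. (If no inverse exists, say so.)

43159

Apply the Euclidean algorithm to 55739 and 22238:
55739 = 2·22238 + 11263
22238 = 1·11263 + 10975
11263 = 1·10975 + 288
10975 = 38·288 + 31
288 = 9·31 + 9
31 = 3·9 + 4
9 = 2·4 + 1
4 = 4·1 + 0
Since gcd(22238, 55739) = 1, back-substitute to write 1 as a combination:
1 = 9 − 2·4
1 = −2·31 + 7·9
1 = 7·288 − 65·31
1 = −65·10975 + 2477·288
1 = 2477·11263 − 2542·10975
1 = −2542·22238 + 5019·11263
1 = 5019·55739 − 12580·22238
Thus 22238·(-12580) ≡ 1 (mod 55739); reducing, -12580 mod 55739 = 43159.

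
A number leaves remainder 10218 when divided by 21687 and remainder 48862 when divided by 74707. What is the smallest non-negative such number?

Write x = 10218 + 21687·k. Then 21687·k ≡ 48862 − 10218 ≡ 38644 (mod 74707).
Need 21687⁻¹ mod 74707. Extended Euclid on (74707, 21687):
74707 = 3*21687 + 9646
21687 = 2*9646 + 2395
9646 = 4*2395 + 66
2395 = 36*66 + 19
66 = 3*19 + 9
19 = 2*9 + 1
9 = 9*1 + 0
Back-substitute:
1 = 19 − 2·9
1 = −2·66 + 7·19
1 = 7·2395 − 254·66
1 = −254·9646 + 1023·2395
1 = 1023·21687 − 2300·9646
1 = −2300·74707 + 7923·21687
21687⁻¹ ≡ 7923 (mod 74707), so k ≡ 7923·38644 ≡ 27126 (mod 74707).
x = 10218 + 21687·27126 = 588291780.

588291780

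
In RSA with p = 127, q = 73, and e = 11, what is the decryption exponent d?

φ(n) = (p−1)(q−1) = 126·72 = 9072.
Need d with 11·d ≡ 1 (mod 9072). Apply the extended Euclidean algorithm:
9072 = 824*11 + 8
11 = 1*8 + 3
8 = 2*3 + 2
3 = 1*2 + 1
2 = 2*1 + 0
Back-substitute:
1 = 3 − 2
1 = −8 + 3·3
1 = 3·11 − 4·8
1 = −4·9072 + 3299·11
So 11·3299 ≡ 1 (mod 9072), hence d = 3299.

3299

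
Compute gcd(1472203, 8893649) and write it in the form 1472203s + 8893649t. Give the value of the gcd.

1

Repeated division:
8893649 = 6·1472203 + 60431
1472203 = 24·60431 + 21859
60431 = 2·21859 + 16713
21859 = 1·16713 + 5146
16713 = 3·5146 + 1275
5146 = 4·1275 + 46
1275 = 27·46 + 33
46 = 1·33 + 13
33 = 2·13 + 7
13 = 1·7 + 6
7 = 1·6 + 1
6 = 6·1 + 0
gcd(1472203, 8893649) = 1.
Back-substituting:
1 = 7 − 6
1 = −13 + 2·7
1 = 2·33 − 5·13
1 = −5·46 + 7·33
1 = 7·1275 − 194·46
1 = −194·5146 + 783·1275
1 = 783·16713 − 2543·5146
1 = −2543·21859 + 3326·16713
1 = 3326·60431 − 9195·21859
1 = −9195·1472203 + 224006·60431
1 = 224006·8893649 − 1353231·1472203
So 1 = (224006)·8893649 + (-1353231)·1472203.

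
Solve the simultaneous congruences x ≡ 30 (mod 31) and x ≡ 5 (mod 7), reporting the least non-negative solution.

61

Write x = 30 + 31·k. Then 31·k ≡ 5 − 30 ≡ 3 (mod 7).
Need 31⁻¹ mod 7. Extended Euclid on (7, 3):
7 = 2·3 + 1
3 = 3·1 + 0
Back-substitute:
1 = 7 − 2·3
31⁻¹ ≡ 5 (mod 7), so k ≡ 5·3 ≡ 1 (mod 7).
x = 30 + 31·1 = 61.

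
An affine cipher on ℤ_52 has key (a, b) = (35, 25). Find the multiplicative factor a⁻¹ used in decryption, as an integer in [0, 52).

gcd(52, 35) by repeated division:
52 = 1×35 + 17
35 = 2×17 + 1
17 = 17×1 + 0
The gcd is 1. Working backward:
1 = 35 − 2·17
1 = −2·52 + 3·35
So 35·3 ≡ 1 (mod 52).

3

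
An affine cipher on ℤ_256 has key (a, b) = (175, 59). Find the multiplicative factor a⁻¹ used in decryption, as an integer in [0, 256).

Apply the Euclidean algorithm to 256 and 175:
256 = 1×175 + 81
175 = 2×81 + 13
81 = 6×13 + 3
13 = 4×3 + 1
3 = 3×1 + 0
Since gcd(175, 256) = 1, back-substitute to write 1 as a combination:
1 = 13 − 4·3
1 = −4·81 + 25·13
1 = 25·175 − 54·81
1 = −54·256 + 79·175
So 175·79 ≡ 1 (mod 256).

79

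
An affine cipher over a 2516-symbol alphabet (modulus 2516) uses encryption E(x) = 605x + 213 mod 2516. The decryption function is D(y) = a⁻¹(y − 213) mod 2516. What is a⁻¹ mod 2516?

Run Euclid on (2516, 605):
2516 = 4×605 + 96
605 = 6×96 + 29
96 = 3×29 + 9
29 = 3×9 + 2
9 = 4×2 + 1
2 = 2×1 + 0
gcd = 1, so the inverse exists. Back-substitute:
1 = 9 − 4·2
1 = −4·29 + 13·9
1 = 13·96 − 43·29
1 = −43·605 + 271·96
1 = 271·2516 − 1127·605
Hence 605⁻¹ ≡ -1127 ≡ 1389 (mod 2516).

1389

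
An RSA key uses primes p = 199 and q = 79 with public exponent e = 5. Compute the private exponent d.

φ(n) = (p−1)(q−1) = 198·78 = 15444.
Need d with 5·d ≡ 1 (mod 15444). Apply the extended Euclidean algorithm:
15444 = 3088·5 + 4
5 = 1·4 + 1
4 = 4·1 + 0
Back-substitute:
1 = 5 − 4
1 = −15444 + 3089·5
So 5·3089 ≡ 1 (mod 15444), hence d = 3089.

3089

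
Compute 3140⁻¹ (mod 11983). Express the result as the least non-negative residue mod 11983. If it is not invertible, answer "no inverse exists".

5545

Apply the Euclidean algorithm to 11983 and 3140:
11983 = 3*3140 + 2563
3140 = 1*2563 + 577
2563 = 4*577 + 255
577 = 2*255 + 67
255 = 3*67 + 54
67 = 1*54 + 13
54 = 4*13 + 2
13 = 6*2 + 1
2 = 2*1 + 0
gcd = 1, so the inverse exists. Back-substitute:
1 = 13 − 6·2
1 = −6·54 + 25·13
1 = 25·67 − 31·54
1 = −31·255 + 118·67
1 = 118·577 − 267·255
1 = −267·2563 + 1186·577
1 = 1186·3140 − 1453·2563
1 = −1453·11983 + 5545·3140
So 3140·5545 ≡ 1 (mod 11983).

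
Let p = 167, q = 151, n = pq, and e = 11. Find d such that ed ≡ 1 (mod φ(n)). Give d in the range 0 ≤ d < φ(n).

6791

φ(n) = (p−1)(q−1) = 166·150 = 24900.
Need d with 11·d ≡ 1 (mod 24900). Apply the extended Euclidean algorithm:
24900 = 2263·11 + 7
11 = 1·7 + 4
7 = 1·4 + 3
4 = 1·3 + 1
3 = 3·1 + 0
Back-substitute:
1 = 4 − 3
1 = −7 + 2·4
1 = 2·11 − 3·7
1 = −3·24900 + 6791·11
So 11·6791 ≡ 1 (mod 24900), hence d = 6791.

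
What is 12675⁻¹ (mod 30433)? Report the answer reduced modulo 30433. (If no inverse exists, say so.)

Euclidean algorithm on 30433, 12675:
30433 = 2·12675 + 5083
12675 = 2·5083 + 2509
5083 = 2·2509 + 65
2509 = 38·65 + 39
65 = 1·39 + 26
39 = 1·26 + 13
26 = 2·13 + 0
Since gcd = 13 > 1, 12675 is not a unit mod 30433.

no inverse exists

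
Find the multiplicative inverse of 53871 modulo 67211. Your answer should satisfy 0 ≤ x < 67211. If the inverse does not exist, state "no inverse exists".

Apply the Euclidean algorithm to 67211 and 53871:
67211 = 1*53871 + 13340
53871 = 4*13340 + 511
13340 = 26*511 + 54
511 = 9*54 + 25
54 = 2*25 + 4
25 = 6*4 + 1
4 = 4*1 + 0
gcd = 1, so the inverse exists. Back-substitute:
1 = 25 − 6·4
1 = −6·54 + 13·25
1 = 13·511 − 123·54
1 = −123·13340 + 3211·511
1 = 3211·53871 − 12967·13340
1 = −12967·67211 + 16178·53871
So 53871·16178 ≡ 1 (mod 67211).

16178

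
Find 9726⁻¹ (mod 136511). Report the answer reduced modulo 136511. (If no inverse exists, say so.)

95597

Run Euclid on (136511, 9726):
136511 = 14×9726 + 347
9726 = 28×347 + 10
347 = 34×10 + 7
10 = 1×7 + 3
7 = 2×3 + 1
3 = 3×1 + 0
gcd = 1, so the inverse exists. Back-substitute:
1 = 7 − 2·3
1 = −2·10 + 3·7
1 = 3·347 − 104·10
1 = −104·9726 + 2915·347
1 = 2915·136511 − 40914·9726
Hence 9726⁻¹ ≡ -40914 ≡ 95597 (mod 136511).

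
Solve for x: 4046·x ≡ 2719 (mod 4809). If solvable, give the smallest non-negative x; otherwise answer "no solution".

no solution

gcd(4046, 4809):
4809 = 1·4046 + 763
4046 = 5·763 + 231
763 = 3·231 + 70
231 = 3·70 + 21
70 = 3·21 + 7
21 = 3·7 + 0
gcd = 7, but 7 ∤ 2719, so the congruence has no solution.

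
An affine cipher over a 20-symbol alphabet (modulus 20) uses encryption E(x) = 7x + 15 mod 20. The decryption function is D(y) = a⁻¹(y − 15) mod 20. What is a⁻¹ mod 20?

Extended Euclidean algorithm:
20 = 2×7 + 6
7 = 1×6 + 1
6 = 6×1 + 0
Since gcd(7, 20) = 1, back-substitute to write 1 as a combination:
1 = 7 − 6
1 = −20 + 3·7
So 7·3 ≡ 1 (mod 20).

3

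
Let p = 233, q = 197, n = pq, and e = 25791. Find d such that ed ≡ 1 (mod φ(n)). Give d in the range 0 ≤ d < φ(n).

φ(n) = (p−1)(q−1) = 232·196 = 45472.
Need d with 25791·d ≡ 1 (mod 45472). Apply the extended Euclidean algorithm:
45472 = 1×25791 + 19681
25791 = 1×19681 + 6110
19681 = 3×6110 + 1351
6110 = 4×1351 + 706
1351 = 1×706 + 645
706 = 1×645 + 61
645 = 10×61 + 35
61 = 1×35 + 26
35 = 1×26 + 9
26 = 2×9 + 8
9 = 1×8 + 1
8 = 8×1 + 0
Back-substitute:
1 = 9 − 8
1 = −26 + 3·9
1 = 3·35 − 4·26
1 = −4·61 + 7·35
1 = 7·645 − 74·61
1 = −74·706 + 81·645
1 = 81·1351 − 155·706
1 = −155·6110 + 701·1351
1 = 701·19681 − 2258·6110
1 = −2258·25791 + 2959·19681
1 = 2959·45472 − 5217·25791
So 25791·(-5217) ≡ 1 (mod 45472), hence d ≡ -5217 ≡ 40255 (mod 45472).

40255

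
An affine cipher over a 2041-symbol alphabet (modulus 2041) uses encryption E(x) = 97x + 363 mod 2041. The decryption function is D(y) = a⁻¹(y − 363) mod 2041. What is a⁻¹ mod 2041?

505

gcd(2041, 97) by repeated division:
2041 = 21·97 + 4
97 = 24·4 + 1
4 = 4·1 + 0
Since gcd(97, 2041) = 1, back-substitute to write 1 as a combination:
1 = 97 − 24·4
1 = −24·2041 + 505·97
So 97·505 ≡ 1 (mod 2041).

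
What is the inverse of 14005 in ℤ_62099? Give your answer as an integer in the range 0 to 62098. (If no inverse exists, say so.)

14659

Apply the Euclidean algorithm to 62099 and 14005:
62099 = 4·14005 + 6079
14005 = 2·6079 + 1847
6079 = 3·1847 + 538
1847 = 3·538 + 233
538 = 2·233 + 72
233 = 3·72 + 17
72 = 4·17 + 4
17 = 4·4 + 1
4 = 4·1 + 0
The gcd is 1. Working backward:
1 = 17 − 4·4
1 = −4·72 + 17·17
1 = 17·233 − 55·72
1 = −55·538 + 127·233
1 = 127·1847 − 436·538
1 = −436·6079 + 1435·1847
1 = 1435·14005 − 3306·6079
1 = −3306·62099 + 14659·14005
So 14005·14659 ≡ 1 (mod 62099).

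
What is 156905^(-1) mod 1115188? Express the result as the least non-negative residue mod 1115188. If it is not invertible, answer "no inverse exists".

1080845

gcd(1115188, 156905) by repeated division:
1115188 = 7·156905 + 16853
156905 = 9·16853 + 5228
16853 = 3·5228 + 1169
5228 = 4·1169 + 552
1169 = 2·552 + 65
552 = 8·65 + 32
65 = 2·32 + 1
32 = 32·1 + 0
The gcd is 1. Working backward:
1 = 65 − 2·32
1 = −2·552 + 17·65
1 = 17·1169 − 36·552
1 = −36·5228 + 161·1169
1 = 161·16853 − 519·5228
1 = −519·156905 + 4832·16853
1 = 4832·1115188 − 34343·156905
Thus 156905·(-34343) ≡ 1 (mod 1115188); reducing, -34343 mod 1115188 = 1080845.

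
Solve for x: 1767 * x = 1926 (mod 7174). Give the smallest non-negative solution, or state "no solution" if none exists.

First find gcd(1767, 7174):
7174 = 4×1767 + 106
1767 = 16×106 + 71
106 = 1×71 + 35
71 = 2×35 + 1
35 = 35×1 + 0
gcd = 1, so a unique solution mod 7174 exists.
Back-substitute for the Bézout coefficients:
1 = 71 − 2·35
1 = −2·106 + 3·71
1 = 3·1767 − 50·106
1 = −50·7174 + 203·1767
So 1767·(203) ≡ 1 (mod 7174), giving 1767⁻¹ ≡ 203.
x ≡ 1767⁻¹·1926 ≡ 203·1926 ≡ 3582 (mod 7174).

3582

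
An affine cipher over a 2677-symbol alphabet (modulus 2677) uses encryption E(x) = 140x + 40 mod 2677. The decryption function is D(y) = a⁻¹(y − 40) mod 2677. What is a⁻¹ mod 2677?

2046

Run Euclid on (2677, 140):
2677 = 19*140 + 17
140 = 8*17 + 4
17 = 4*4 + 1
4 = 4*1 + 0
gcd = 1, so the inverse exists. Back-substitute:
1 = 17 − 4·4
1 = −4·140 + 33·17
1 = 33·2677 − 631·140
Hence 140⁻¹ ≡ -631 ≡ 2046 (mod 2677).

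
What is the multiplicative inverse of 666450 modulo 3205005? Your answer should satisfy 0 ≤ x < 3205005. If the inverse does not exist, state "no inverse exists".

no inverse exists

Euclidean algorithm on 3205005, 666450:
3205005 = 4*666450 + 539205
666450 = 1*539205 + 127245
539205 = 4*127245 + 30225
127245 = 4*30225 + 6345
30225 = 4*6345 + 4845
6345 = 1*4845 + 1500
4845 = 3*1500 + 345
1500 = 4*345 + 120
345 = 2*120 + 105
120 = 1*105 + 15
105 = 7*15 + 0
gcd(666450, 3205005) = 15 ≠ 1, so 666450 has no multiplicative inverse modulo 3205005.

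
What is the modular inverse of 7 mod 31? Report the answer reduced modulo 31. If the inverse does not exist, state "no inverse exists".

9

Run Euclid on (31, 7):
31 = 4*7 + 3
7 = 2*3 + 1
3 = 3*1 + 0
Since gcd(7, 31) = 1, back-substitute to write 1 as a combination:
1 = 7 − 2·3
1 = −2·31 + 9·7
So 7·9 ≡ 1 (mod 31).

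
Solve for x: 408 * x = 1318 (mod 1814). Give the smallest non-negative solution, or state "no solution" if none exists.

First find gcd(408, 1814):
1814 = 4×408 + 182
408 = 2×182 + 44
182 = 4×44 + 6
44 = 7×6 + 2
6 = 3×2 + 0
gcd = 2 and 2 | 1318, so solutions exist. Divide through by 2: 204x ≡ 659 (mod 907).
Now find 204⁻¹ mod 907:
907 = 4·204 + 91
204 = 2·91 + 22
91 = 4·22 + 3
22 = 7·3 + 1
3 = 3·1 + 0
Back-substitute:
1 = 22 − 7·3
1 = −7·91 + 29·22
1 = 29·204 − 65·91
1 = −65·907 + 289·204
So 204⁻¹ ≡ 289 (mod 907).
Then x ≡ 289·659 ≡ 888 (mod 907); the smallest non-negative solution is x = 888.

888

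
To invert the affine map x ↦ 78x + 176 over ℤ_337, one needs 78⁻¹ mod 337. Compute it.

229

gcd(337, 78) by repeated division:
337 = 4*78 + 25
78 = 3*25 + 3
25 = 8*3 + 1
3 = 3*1 + 0
The gcd is 1. Working backward:
1 = 25 − 8·3
1 = −8·78 + 25·25
1 = 25·337 − 108·78
Hence 78⁻¹ ≡ -108 ≡ 229 (mod 337).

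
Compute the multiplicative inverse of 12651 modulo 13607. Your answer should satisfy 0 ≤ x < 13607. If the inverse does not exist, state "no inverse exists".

6590

gcd(13607, 12651) by repeated division:
13607 = 1*12651 + 956
12651 = 13*956 + 223
956 = 4*223 + 64
223 = 3*64 + 31
64 = 2*31 + 2
31 = 15*2 + 1
2 = 2*1 + 0
gcd = 1, so the inverse exists. Back-substitute:
1 = 31 − 15·2
1 = −15·64 + 31·31
1 = 31·223 − 108·64
1 = −108·956 + 463·223
1 = 463·12651 − 6127·956
1 = −6127·13607 + 6590·12651
So 12651·6590 ≡ 1 (mod 13607).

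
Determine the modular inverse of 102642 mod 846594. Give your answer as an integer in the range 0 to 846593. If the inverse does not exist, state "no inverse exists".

Euclidean algorithm on 846594, 102642:
846594 = 8*102642 + 25458
102642 = 4*25458 + 810
25458 = 31*810 + 348
810 = 2*348 + 114
348 = 3*114 + 6
114 = 19*6 + 0
Since gcd = 6 > 1, 102642 is not a unit mod 846594.

no inverse exists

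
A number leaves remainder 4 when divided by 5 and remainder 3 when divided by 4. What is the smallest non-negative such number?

Write x = 4 + 5·k. Then 5·k ≡ 3 − 4 ≡ 3 (mod 4).
Need 5⁻¹ mod 4. Extended Euclid on (4, 1):
4 = 4*1 + 0
5⁻¹ ≡ 1 (mod 4), so k ≡ 1·3 ≡ 3 (mod 4).
x = 4 + 5·3 = 19.

19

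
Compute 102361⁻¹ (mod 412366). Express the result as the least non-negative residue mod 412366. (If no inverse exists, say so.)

Run Euclid on (412366, 102361):
412366 = 4*102361 + 2922
102361 = 35*2922 + 91
2922 = 32*91 + 10
91 = 9*10 + 1
10 = 10*1 + 0
gcd = 1, so the inverse exists. Back-substitute:
1 = 91 − 9·10
1 = −9·2922 + 289·91
1 = 289·102361 − 10124·2922
1 = −10124·412366 + 40785·102361
So 102361·40785 ≡ 1 (mod 412366).

40785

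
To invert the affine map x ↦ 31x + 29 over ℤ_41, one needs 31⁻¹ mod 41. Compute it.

4

Apply the Euclidean algorithm to 41 and 31:
41 = 1*31 + 10
31 = 3*10 + 1
10 = 10*1 + 0
The gcd is 1. Working backward:
1 = 31 − 3·10
1 = −3·41 + 4·31
So 31·4 ≡ 1 (mod 41).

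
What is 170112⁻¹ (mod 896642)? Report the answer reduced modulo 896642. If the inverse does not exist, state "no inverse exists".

Euclidean algorithm on 896642, 170112:
896642 = 5×170112 + 46082
170112 = 3×46082 + 31866
46082 = 1×31866 + 14216
31866 = 2×14216 + 3434
14216 = 4×3434 + 480
3434 = 7×480 + 74
480 = 6×74 + 36
74 = 2×36 + 2
36 = 18×2 + 0
Since gcd = 2 > 1, 170112 is not a unit mod 896642.

no inverse exists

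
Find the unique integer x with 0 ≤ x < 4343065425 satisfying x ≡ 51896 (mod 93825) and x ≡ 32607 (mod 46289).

3718242821

Write x = 51896 + 93825·k. Then 93825·k ≡ 32607 − 51896 ≡ 27000 (mod 46289).
Need 93825⁻¹ mod 46289. Extended Euclid on (46289, 1247):
46289 = 37·1247 + 150
1247 = 8·150 + 47
150 = 3·47 + 9
47 = 5·9 + 2
9 = 4·2 + 1
2 = 2·1 + 0
Back-substitute:
1 = 9 − 4·2
1 = −4·47 + 21·9
1 = 21·150 − 67·47
1 = −67·1247 + 557·150
1 = 557·46289 − 20676·1247
93825⁻¹ ≡ 25613 (mod 46289), so k ≡ 25613·27000 ≡ 39629 (mod 46289).
x = 51896 + 93825·39629 = 3718242821.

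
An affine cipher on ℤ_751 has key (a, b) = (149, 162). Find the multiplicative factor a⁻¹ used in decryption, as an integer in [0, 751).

Run Euclid on (751, 149):
751 = 5×149 + 6
149 = 24×6 + 5
6 = 1×5 + 1
5 = 5×1 + 0
gcd = 1, so the inverse exists. Back-substitute:
1 = 6 − 5
1 = −149 + 25·6
1 = 25·751 − 126·149
Thus 149·(-126) ≡ 1 (mod 751); reducing, -126 mod 751 = 625.

625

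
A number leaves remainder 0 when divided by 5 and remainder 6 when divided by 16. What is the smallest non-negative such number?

Write x = 0 + 5·k. Then 5·k ≡ 6 − 0 ≡ 6 (mod 16).
Need 5⁻¹ mod 16. Extended Euclid on (16, 5):
16 = 3*5 + 1
5 = 5*1 + 0
Back-substitute:
1 = 16 − 3·5
5⁻¹ ≡ 13 (mod 16), so k ≡ 13·6 ≡ 14 (mod 16).
x = 0 + 5·14 = 70.

70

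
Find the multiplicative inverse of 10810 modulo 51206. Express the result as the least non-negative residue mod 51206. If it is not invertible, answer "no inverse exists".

Compute gcd(10810, 51206):
51206 = 4×10810 + 7966
10810 = 1×7966 + 2844
7966 = 2×2844 + 2278
2844 = 1×2278 + 566
2278 = 4×566 + 14
566 = 40×14 + 6
14 = 2×6 + 2
6 = 3×2 + 0
The gcd is 2, not 1, hence no inverse exists.

no inverse exists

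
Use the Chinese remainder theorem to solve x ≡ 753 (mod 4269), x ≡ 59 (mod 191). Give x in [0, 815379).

90402

Write x = 753 + 4269·k. Then 4269·k ≡ 59 − 753 ≡ 70 (mod 191).
Need 4269⁻¹ mod 191. Extended Euclid on (191, 67):
191 = 2·67 + 57
67 = 1·57 + 10
57 = 5·10 + 7
10 = 1·7 + 3
7 = 2·3 + 1
3 = 3·1 + 0
Back-substitute:
1 = 7 − 2·3
1 = −2·10 + 3·7
1 = 3·57 − 17·10
1 = −17·67 + 20·57
1 = 20·191 − 57·67
4269⁻¹ ≡ 134 (mod 191), so k ≡ 134·70 ≡ 21 (mod 191).
x = 753 + 4269·21 = 90402.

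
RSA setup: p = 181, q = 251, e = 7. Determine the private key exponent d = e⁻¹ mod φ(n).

32143

φ(n) = (p−1)(q−1) = 180·250 = 45000.
Need d with 7·d ≡ 1 (mod 45000). Apply the extended Euclidean algorithm:
45000 = 6428×7 + 4
7 = 1×4 + 3
4 = 1×3 + 1
3 = 3×1 + 0
Back-substitute:
1 = 4 − 3
1 = −7 + 2·4
1 = 2·45000 − 12857·7
So 7·(-12857) ≡ 1 (mod 45000), hence d ≡ -12857 ≡ 32143 (mod 45000).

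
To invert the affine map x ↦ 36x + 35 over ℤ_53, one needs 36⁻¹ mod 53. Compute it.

28

Apply the Euclidean algorithm to 53 and 36:
53 = 1×36 + 17
36 = 2×17 + 2
17 = 8×2 + 1
2 = 2×1 + 0
Since gcd(36, 53) = 1, back-substitute to write 1 as a combination:
1 = 17 − 8·2
1 = −8·36 + 17·17
1 = 17·53 − 25·36
Thus 36·(-25) ≡ 1 (mod 53); reducing, -25 mod 53 = 28.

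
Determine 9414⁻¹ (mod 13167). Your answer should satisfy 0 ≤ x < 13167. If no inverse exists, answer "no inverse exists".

no inverse exists

Compute gcd(9414, 13167):
13167 = 1*9414 + 3753
9414 = 2*3753 + 1908
3753 = 1*1908 + 1845
1908 = 1*1845 + 63
1845 = 29*63 + 18
63 = 3*18 + 9
18 = 2*9 + 0
Since gcd = 9 > 1, 9414 is not a unit mod 13167.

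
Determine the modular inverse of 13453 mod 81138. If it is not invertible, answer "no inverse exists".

gcd(81138, 13453) by repeated division:
81138 = 6·13453 + 420
13453 = 32·420 + 13
420 = 32·13 + 4
13 = 3·4 + 1
4 = 4·1 + 0
The gcd is 1. Working backward:
1 = 13 − 3·4
1 = −3·420 + 97·13
1 = 97·13453 − 3107·420
1 = −3107·81138 + 18739·13453
So 13453·18739 ≡ 1 (mod 81138).

18739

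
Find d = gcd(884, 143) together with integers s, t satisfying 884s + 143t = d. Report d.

13

Apply Euclid's algorithm to 884 and 143:
884 = 6·143 + 26
143 = 5·26 + 13
26 = 2·13 + 0
gcd(884, 143) = 13.
Working backward:
13 = 143 − 5·26
13 = −5·884 + 31·143
So 13 = (-5)·884 + (31)·143.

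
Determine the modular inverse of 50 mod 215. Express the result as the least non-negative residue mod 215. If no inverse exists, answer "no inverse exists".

Compute gcd(50, 215):
215 = 4*50 + 15
50 = 3*15 + 5
15 = 3*5 + 0
gcd(50, 215) = 5 ≠ 1, so 50 has no multiplicative inverse modulo 215.

no inverse exists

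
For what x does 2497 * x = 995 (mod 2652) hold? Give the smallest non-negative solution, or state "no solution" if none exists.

1619

First find gcd(2497, 2652):
2652 = 1×2497 + 155
2497 = 16×155 + 17
155 = 9×17 + 2
17 = 8×2 + 1
2 = 2×1 + 0
gcd = 1, so a unique solution mod 2652 exists.
Back-substitute for the Bézout coefficients:
1 = 17 − 8·2
1 = −8·155 + 73·17
1 = 73·2497 − 1176·155
1 = −1176·2652 + 1249·2497
So 2497·(1249) ≡ 1 (mod 2652), giving 2497⁻¹ ≡ 1249.
x ≡ 2497⁻¹·995 ≡ 1249·995 ≡ 1619 (mod 2652).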